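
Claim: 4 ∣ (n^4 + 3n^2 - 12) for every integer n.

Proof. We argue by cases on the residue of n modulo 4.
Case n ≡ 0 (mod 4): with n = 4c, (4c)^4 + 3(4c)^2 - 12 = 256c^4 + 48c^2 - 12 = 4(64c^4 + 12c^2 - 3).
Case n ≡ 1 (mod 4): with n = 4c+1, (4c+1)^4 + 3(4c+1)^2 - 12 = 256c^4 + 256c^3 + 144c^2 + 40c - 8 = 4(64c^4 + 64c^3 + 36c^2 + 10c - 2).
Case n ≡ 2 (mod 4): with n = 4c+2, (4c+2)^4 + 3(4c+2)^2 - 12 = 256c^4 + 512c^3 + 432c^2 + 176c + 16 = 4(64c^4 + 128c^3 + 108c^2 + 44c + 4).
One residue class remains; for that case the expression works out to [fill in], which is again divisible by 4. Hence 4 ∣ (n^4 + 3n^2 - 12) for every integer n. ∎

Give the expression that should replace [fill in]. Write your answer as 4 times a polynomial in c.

4(64c^4 + 192c^3 + 228c^2 + 126c + 24)

Only n ≡ 3 (mod 4) is unaccounted for. Put n = 4c+3:
(4c+3)^4 + 3(4c+3)^2 - 12 expands to 256c^4 + 768c^3 + 912c^2 + 504c + 96,
and factoring out 4 leaves 4(64c^4 + 192c^3 + 228c^2 + 126c + 24).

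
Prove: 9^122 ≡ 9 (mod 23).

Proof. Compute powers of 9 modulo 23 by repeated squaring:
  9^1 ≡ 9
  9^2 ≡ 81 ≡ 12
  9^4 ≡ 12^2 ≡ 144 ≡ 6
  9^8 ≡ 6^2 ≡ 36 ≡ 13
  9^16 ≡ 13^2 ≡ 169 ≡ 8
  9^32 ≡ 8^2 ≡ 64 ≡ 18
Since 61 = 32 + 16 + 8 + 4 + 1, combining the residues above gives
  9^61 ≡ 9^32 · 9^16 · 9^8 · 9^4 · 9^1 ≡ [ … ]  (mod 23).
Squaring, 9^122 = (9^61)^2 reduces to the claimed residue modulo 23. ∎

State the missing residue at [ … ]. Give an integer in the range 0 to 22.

3

Multiply the listed residues: 18 · 8 · 13 · 6 · 9 = 144 → 1872 → 11232 → 101088.
Reducing modulo 23: 101088 = 4395·23 + 3, so 9^61 ≡ 3.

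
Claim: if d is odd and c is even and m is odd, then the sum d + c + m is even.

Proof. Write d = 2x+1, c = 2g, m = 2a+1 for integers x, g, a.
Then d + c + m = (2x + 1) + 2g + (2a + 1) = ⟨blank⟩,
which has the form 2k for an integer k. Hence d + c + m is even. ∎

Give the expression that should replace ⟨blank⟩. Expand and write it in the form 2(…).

(2x + 1) + 2g + (2a + 1) = 2a + 2g + 2x + 2
= 2(a + g + x + 1).
Since a + g + x + 1 is an integer, the sum is of the form 2k for an integer k.

2(a + g + x + 1)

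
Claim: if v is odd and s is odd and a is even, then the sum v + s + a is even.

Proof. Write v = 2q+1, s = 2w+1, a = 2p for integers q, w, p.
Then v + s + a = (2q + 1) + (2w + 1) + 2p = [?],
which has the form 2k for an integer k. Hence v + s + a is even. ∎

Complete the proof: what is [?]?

2(p + q + w + 1)

Expanding: (2q + 1) + (2w + 1) + 2p = 2p + 2q + 2w + 2.
Every term is even; pulling out the factor of 2 gives 2(p + q + w + 1).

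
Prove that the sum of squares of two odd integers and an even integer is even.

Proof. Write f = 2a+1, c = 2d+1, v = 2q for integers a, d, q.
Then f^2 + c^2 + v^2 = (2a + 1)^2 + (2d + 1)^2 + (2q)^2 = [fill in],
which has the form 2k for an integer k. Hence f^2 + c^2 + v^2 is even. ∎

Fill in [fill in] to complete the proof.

(2a + 1)^2 + (2d + 1)^2 + (2q)^2 = 4a^2 + 4a + 4d^2 + 4d + 4q^2 + 2
= 2(2a^2 + 2a + 2d^2 + 2d + 2q^2 + 1).
Since 2a^2 + 2a + 2d^2 + 2d + 2q^2 + 1 is an integer, the sum of squares is of the form 2k for an integer k.

2(2a^2 + 2a + 2d^2 + 2d + 2q^2 + 1)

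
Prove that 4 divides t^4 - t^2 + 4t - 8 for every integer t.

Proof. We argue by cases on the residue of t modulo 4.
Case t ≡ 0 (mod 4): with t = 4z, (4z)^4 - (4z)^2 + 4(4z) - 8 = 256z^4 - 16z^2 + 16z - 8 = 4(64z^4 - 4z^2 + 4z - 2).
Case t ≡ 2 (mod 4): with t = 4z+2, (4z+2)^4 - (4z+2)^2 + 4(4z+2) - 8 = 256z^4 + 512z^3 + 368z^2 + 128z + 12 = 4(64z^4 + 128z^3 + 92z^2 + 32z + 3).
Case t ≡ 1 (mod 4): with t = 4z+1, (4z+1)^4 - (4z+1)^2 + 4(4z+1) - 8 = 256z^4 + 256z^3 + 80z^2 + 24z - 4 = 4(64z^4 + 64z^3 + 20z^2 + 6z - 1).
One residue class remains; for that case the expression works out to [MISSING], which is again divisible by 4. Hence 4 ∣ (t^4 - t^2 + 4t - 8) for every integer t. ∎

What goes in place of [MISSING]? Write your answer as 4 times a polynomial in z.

The residues treated are {0, 2, 1}, so the missing case is t ≡ 3 (mod 4); write t = 4z+3.
Then (4z+3)^4 - (4z+3)^2 + 4(4z+3) - 8 = 256z^4 + 768z^3 + 848z^2 + 424z + 76 = 4(64z^4 + 192z^3 + 212z^2 + 106z + 19).

4(64z^4 + 192z^3 + 212z^2 + 106z + 19)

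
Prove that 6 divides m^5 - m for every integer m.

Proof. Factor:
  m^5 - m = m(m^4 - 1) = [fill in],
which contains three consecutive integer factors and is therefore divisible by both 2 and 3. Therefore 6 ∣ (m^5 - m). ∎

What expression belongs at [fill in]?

m^4 - 1 = (m^2 - 1)(m^2 + 1), and m^2 - 1 = (m-1)(m+1).
So m(m^4 - 1) = (m - 1)m(m + 1)(m^2 + 1).

(m - 1)m(m + 1)(m^2 + 1)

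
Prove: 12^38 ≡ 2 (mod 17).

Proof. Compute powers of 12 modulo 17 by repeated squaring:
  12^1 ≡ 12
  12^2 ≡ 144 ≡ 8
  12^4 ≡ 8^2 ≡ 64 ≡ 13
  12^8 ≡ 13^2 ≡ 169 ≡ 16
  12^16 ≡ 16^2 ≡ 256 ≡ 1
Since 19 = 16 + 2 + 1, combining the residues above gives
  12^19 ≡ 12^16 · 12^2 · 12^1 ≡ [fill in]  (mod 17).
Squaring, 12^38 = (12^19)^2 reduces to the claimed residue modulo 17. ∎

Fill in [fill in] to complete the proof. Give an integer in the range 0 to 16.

11

12^16 · 12^2 · 12^1 ≡ 1 · 8 · 12 = 96.
96 mod 17 = 11, so 12^19 ≡ 11 (mod 17).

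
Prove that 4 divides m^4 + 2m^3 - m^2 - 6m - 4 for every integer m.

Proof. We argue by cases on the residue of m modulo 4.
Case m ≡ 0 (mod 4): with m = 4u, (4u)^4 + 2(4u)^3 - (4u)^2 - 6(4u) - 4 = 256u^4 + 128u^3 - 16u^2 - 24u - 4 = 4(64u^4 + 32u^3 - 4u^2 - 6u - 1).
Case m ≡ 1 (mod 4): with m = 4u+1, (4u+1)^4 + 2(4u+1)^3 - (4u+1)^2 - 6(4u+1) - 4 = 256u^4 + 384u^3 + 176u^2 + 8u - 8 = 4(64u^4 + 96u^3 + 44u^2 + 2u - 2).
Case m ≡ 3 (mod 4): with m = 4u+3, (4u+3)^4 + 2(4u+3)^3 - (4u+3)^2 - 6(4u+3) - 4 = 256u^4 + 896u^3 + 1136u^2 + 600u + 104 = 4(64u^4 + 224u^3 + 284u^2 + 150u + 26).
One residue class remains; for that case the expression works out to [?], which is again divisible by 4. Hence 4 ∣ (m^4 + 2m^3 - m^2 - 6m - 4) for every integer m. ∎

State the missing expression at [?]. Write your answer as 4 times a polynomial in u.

4(64u^4 + 160u^3 + 140u^2 + 46u + 3)

Only m ≡ 2 (mod 4) is unaccounted for. Put m = 4u+2:
(4u+2)^4 + 2(4u+2)^3 - (4u+2)^2 - 6(4u+2) - 4 expands to 256u^4 + 640u^3 + 560u^2 + 184u + 12,
and factoring out 4 leaves 4(64u^4 + 160u^3 + 140u^2 + 46u + 3).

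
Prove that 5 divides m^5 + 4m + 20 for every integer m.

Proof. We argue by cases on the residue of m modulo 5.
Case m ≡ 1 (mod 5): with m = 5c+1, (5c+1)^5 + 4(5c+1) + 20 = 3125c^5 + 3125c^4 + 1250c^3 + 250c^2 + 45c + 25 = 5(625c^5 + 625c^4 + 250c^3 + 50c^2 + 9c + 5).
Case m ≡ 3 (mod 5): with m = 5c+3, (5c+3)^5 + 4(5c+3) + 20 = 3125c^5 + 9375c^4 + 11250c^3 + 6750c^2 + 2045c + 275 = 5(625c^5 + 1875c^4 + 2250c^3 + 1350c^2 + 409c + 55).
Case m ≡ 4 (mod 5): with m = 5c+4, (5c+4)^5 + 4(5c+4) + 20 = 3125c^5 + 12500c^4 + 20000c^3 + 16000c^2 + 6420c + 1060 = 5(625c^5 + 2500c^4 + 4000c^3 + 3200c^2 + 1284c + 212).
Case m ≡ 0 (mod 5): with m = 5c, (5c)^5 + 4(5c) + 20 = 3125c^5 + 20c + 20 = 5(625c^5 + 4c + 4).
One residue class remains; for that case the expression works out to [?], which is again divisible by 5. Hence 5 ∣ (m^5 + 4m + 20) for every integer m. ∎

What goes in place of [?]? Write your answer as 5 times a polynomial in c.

5(625c^5 + 1250c^4 + 1000c^3 + 400c^2 + 84c + 12)

The residues treated are {1, 3, 4, 0}, so the missing case is m ≡ 2 (mod 5); write m = 5c+2.
Then (5c+2)^5 + 4(5c+2) + 20 = 3125c^5 + 6250c^4 + 5000c^3 + 2000c^2 + 420c + 60 = 5(625c^5 + 1250c^4 + 1000c^3 + 400c^2 + 84c + 12).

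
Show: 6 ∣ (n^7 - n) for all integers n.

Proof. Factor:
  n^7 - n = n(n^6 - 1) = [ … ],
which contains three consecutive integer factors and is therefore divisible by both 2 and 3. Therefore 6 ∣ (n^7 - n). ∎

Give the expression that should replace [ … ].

(n - 1)n(n + 1)(n^4 + n^2 + 1)

n^6 - 1 = (n^2 - 1)(n^4 + n^2 + 1), and n^2 - 1 = (n-1)(n+1).
So n(n^6 - 1) = (n - 1)n(n + 1)(n^4 + n^2 + 1).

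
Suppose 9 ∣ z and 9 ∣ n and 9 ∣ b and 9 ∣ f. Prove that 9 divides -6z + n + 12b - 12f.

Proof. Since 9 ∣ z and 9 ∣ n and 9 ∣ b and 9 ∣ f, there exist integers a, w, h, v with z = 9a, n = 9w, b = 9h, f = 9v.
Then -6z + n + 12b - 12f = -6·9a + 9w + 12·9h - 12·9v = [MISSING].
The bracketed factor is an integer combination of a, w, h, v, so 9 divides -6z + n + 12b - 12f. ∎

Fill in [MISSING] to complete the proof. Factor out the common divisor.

Pull the common 9 out of every term: -6·9a + 9w + 12·9h - 12·9v = 9(-6a + 12h - 12v + w).
-6a + 12h - 12v + w is an integer, which exhibits the divisibility.

9(-6a + 12h - 12v + w)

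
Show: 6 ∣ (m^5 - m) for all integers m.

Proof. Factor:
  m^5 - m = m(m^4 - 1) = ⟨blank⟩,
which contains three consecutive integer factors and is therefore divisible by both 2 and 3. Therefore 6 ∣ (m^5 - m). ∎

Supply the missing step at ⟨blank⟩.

(m - 1)m(m + 1)(m^2 + 1)

m^4 - 1 = (m^2 - 1)(m^2 + 1), and m^2 - 1 = (m-1)(m+1).
So m(m^4 - 1) = (m - 1)m(m + 1)(m^2 + 1).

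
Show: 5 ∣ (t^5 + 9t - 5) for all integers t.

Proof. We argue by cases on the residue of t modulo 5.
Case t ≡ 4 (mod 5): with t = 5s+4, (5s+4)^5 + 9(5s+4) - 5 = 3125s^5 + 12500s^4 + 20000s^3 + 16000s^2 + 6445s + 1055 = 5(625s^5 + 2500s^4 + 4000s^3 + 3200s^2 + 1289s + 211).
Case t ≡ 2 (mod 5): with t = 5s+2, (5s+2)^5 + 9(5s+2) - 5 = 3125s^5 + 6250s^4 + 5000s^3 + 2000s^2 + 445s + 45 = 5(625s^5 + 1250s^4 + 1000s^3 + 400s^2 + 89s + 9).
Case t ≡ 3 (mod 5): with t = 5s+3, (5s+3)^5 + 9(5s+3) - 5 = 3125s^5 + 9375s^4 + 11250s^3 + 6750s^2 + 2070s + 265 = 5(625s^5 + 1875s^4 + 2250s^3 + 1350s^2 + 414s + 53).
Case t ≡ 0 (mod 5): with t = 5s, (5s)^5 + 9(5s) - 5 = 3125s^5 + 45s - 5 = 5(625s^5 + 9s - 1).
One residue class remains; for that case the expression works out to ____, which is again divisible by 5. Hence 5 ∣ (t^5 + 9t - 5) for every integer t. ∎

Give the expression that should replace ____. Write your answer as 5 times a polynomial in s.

5(625s^5 + 625s^4 + 250s^3 + 50s^2 + 14s + 1)

The residues treated are {4, 2, 3, 0}, so the missing case is t ≡ 1 (mod 5); write t = 5s+1.
Then (5s+1)^5 + 9(5s+1) - 5 = 3125s^5 + 3125s^4 + 1250s^3 + 250s^2 + 70s + 5 = 5(625s^5 + 625s^4 + 250s^3 + 50s^2 + 14s + 1).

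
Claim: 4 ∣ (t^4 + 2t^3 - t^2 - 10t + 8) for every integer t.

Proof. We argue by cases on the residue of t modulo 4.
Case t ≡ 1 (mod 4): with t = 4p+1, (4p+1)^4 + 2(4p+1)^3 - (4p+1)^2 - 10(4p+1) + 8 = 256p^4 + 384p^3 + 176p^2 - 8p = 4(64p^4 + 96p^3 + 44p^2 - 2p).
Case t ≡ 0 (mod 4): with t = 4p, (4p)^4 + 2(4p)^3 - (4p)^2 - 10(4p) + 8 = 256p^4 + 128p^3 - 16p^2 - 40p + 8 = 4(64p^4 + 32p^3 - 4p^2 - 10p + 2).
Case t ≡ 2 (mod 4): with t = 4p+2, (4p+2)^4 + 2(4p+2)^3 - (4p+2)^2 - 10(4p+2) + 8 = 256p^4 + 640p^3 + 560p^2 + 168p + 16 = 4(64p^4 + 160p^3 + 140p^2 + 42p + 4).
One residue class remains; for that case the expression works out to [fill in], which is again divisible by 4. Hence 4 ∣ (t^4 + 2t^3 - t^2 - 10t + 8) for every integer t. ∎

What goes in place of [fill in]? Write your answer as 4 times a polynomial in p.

4(64p^4 + 224p^3 + 284p^2 + 146p + 26)

The residues treated are {1, 0, 2}, so the missing case is t ≡ 3 (mod 4); write t = 4p+3.
Then (4p+3)^4 + 2(4p+3)^3 - (4p+3)^2 - 10(4p+3) + 8 = 256p^4 + 896p^3 + 1136p^2 + 584p + 104 = 4(64p^4 + 224p^3 + 284p^2 + 146p + 26).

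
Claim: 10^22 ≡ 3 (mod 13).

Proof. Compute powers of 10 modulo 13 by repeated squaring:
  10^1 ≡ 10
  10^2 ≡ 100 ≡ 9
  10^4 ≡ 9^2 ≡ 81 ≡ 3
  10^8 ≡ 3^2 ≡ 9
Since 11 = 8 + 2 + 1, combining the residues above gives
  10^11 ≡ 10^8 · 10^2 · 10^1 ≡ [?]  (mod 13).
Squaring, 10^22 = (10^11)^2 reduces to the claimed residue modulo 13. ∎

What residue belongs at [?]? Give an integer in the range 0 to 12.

4

10^8 · 10^2 · 10^1 ≡ 9 · 9 · 10 = 810.
810 mod 13 = 4, so 10^11 ≡ 4 (mod 13).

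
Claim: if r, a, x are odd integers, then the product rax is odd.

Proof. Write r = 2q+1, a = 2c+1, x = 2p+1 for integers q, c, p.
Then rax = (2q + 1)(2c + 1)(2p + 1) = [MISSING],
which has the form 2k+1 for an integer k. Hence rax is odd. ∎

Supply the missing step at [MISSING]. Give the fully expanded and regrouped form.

(2q + 1)(2c + 1)(2p + 1) = 8cpq + 4cp + 4cq + 2c + 4pq + 2p + 2q + 1
= 2(4cpq + 2cp + 2cq + c + 2pq + p + q) + 1.
Since 4cpq + 2cp + 2cq + c + 2pq + p + q is an integer, the product is of the form 2k+1 for an integer k.

2(4cpq + 2cp + 2cq + c + 2pq + p + q) + 1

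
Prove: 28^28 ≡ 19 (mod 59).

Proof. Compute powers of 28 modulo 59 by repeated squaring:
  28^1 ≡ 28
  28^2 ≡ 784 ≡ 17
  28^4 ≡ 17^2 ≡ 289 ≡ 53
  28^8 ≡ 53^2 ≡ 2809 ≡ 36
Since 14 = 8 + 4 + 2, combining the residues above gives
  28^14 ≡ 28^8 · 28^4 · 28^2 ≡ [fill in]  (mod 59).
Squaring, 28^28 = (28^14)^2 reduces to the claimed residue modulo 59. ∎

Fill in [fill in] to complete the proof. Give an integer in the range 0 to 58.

45

28^8 · 28^4 · 28^2 ≡ 36 · 53 · 17 = 32436.
32436 mod 59 = 45, so 28^14 ≡ 45 (mod 59).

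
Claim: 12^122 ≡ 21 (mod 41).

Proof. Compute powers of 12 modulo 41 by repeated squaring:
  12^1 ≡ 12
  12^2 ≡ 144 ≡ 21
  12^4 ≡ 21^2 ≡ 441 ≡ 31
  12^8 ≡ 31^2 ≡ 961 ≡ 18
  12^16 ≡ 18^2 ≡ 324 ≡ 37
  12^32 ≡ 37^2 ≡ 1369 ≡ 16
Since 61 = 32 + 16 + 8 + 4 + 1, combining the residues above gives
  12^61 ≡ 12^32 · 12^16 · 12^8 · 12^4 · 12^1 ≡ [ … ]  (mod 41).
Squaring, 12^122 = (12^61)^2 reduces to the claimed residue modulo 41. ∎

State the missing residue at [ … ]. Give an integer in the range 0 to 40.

29

12^32 · 12^16 · 12^8 · 12^4 · 12^1 ≡ 16 · 37 · 18 · 31 · 12 = 3964032.
3964032 mod 41 = 29, so 12^61 ≡ 29 (mod 41).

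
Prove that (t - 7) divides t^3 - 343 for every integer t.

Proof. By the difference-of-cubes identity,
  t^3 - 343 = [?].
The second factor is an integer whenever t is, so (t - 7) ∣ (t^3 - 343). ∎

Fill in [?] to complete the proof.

Polynomial division of t^3 - 343 by t - 7 leaves remainder 0 and quotient t^2 + 7t + 49.
Hence t^3 - 343 = (t - 7)(t^2 + 7t + 49).

(t - 7)(t^2 + 7t + 49)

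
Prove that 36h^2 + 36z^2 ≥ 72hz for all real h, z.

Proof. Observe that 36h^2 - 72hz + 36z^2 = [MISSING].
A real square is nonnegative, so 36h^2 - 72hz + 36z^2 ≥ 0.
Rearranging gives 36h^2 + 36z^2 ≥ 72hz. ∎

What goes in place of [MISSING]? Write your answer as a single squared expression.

(6h - 6z)^2

36h^2 - 72hz + 36z^2 is a perfect-square trinomial: the outer terms are (6h)^2 and (6z)^2, and the cross term is -2·6h·6z.
So 36h^2 - 72hz + 36z^2 = (6h - 6z)^2 ≥ 0.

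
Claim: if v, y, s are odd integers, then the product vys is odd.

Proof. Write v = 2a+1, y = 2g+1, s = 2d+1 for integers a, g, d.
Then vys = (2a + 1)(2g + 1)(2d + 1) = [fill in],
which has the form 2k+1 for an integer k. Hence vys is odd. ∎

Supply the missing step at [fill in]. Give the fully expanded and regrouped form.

Expanding: (2a + 1)(2g + 1)(2d + 1) = 8adg + 4ad + 4ag + 2a + 4dg + 2d + 2g + 1.
Every term except the constant is even, so this is 2(4adg + 2ad + 2ag + a + 2dg + d + g) + 1,
and 4adg + 2ad + 2ag + a + 2dg + d + g ∈ ℤ gives the required form.

2(4adg + 2ad + 2ag + a + 2dg + d + g) + 1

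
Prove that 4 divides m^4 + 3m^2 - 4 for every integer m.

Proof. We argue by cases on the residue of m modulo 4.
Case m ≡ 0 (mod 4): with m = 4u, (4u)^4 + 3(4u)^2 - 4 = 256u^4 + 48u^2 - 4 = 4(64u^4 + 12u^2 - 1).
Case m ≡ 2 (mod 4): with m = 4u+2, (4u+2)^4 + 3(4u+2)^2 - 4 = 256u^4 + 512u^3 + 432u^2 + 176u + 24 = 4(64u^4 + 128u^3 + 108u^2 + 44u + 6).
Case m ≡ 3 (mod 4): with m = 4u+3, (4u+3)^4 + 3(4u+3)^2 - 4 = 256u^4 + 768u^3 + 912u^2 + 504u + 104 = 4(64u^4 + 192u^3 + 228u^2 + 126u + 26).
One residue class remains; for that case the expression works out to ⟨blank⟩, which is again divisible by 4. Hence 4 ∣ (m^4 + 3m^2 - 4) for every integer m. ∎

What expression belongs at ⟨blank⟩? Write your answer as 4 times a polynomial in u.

4(64u^4 + 64u^3 + 36u^2 + 10u)

Only m ≡ 1 (mod 4) is unaccounted for. Put m = 4u+1:
(4u+1)^4 + 3(4u+1)^2 - 4 expands to 256u^4 + 256u^3 + 144u^2 + 40u,
and factoring out 4 leaves 4(64u^4 + 64u^3 + 36u^2 + 10u).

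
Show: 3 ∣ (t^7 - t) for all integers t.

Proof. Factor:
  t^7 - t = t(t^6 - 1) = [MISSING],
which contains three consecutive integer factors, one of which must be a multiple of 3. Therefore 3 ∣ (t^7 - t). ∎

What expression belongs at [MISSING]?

t^6 - 1 = (t^2 - 1)(t^4 + t^2 + 1), and t^2 - 1 = (t-1)(t+1).
So t(t^6 - 1) = (t - 1)t(t + 1)(t^4 + t^2 + 1).

(t - 1)t(t + 1)(t^4 + t^2 + 1)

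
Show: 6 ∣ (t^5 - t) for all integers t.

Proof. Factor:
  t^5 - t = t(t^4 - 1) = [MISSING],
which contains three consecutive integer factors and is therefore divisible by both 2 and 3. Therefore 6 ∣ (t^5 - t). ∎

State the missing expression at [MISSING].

(t - 1)t(t + 1)(t^2 + 1)

t^4 - 1 = (t^2 - 1)(t^2 + 1), and t^2 - 1 = (t-1)(t+1).
So t(t^4 - 1) = (t - 1)t(t + 1)(t^2 + 1).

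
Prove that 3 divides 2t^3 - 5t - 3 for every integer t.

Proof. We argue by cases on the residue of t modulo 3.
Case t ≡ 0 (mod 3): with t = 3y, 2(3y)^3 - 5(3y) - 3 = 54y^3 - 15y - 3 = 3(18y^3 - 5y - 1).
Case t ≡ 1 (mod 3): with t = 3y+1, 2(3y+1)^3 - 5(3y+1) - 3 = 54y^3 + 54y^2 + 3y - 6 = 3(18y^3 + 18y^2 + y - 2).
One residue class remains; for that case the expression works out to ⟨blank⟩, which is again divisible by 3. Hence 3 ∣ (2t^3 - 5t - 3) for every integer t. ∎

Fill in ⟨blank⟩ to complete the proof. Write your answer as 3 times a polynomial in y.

The residues treated are {0, 1}, so the missing case is t ≡ 2 (mod 3); write t = 3y+2.
Then 2(3y+2)^3 - 5(3y+2) - 3 = 54y^3 + 108y^2 + 57y + 3 = 3(18y^3 + 36y^2 + 19y + 1).

3(18y^3 + 36y^2 + 19y + 1)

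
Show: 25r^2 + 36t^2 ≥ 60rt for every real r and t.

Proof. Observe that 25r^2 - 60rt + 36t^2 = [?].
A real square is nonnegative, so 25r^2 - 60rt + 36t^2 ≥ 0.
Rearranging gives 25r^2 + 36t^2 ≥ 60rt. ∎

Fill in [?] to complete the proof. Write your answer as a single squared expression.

(5r - 6t)^2

The leading and trailing coefficients are 5^2 and 6^2, and 60 = 2·5·6, so the trinomial is (5r - 6t)^2.
Hence 25r^2 - 60rt + 36t^2 ≥ 0.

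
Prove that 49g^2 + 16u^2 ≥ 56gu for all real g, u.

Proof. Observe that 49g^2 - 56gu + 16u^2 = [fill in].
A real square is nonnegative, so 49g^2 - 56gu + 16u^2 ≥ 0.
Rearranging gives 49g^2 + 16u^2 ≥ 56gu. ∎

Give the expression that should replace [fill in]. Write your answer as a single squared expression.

(7g - 4u)^2

The leading and trailing coefficients are 7^2 and 4^2, and 56 = 2·7·4, so the trinomial is (7g - 4u)^2.
Hence 49g^2 - 56gu + 16u^2 ≥ 0.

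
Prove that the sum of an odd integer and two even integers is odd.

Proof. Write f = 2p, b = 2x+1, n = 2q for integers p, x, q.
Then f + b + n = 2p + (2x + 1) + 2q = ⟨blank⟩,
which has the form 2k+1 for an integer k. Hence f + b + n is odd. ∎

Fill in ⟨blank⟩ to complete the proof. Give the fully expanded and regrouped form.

2p + (2x + 1) + 2q = 2p + 2q + 2x + 1
= 2(p + q + x) + 1.
Since p + q + x is an integer, the sum is of the form 2k+1 for an integer k.

2(p + q + x) + 1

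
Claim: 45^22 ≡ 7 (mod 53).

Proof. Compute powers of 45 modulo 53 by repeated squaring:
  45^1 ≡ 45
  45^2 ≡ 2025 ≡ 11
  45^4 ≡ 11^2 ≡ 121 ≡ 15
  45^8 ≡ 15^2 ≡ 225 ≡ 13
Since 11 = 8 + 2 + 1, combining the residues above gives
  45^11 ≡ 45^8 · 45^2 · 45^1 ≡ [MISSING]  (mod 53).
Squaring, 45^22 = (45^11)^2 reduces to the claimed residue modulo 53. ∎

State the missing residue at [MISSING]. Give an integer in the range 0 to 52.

Multiply the listed residues: 13 · 11 · 45 = 143 → 6435.
Reducing modulo 53: 6435 = 121·53 + 22, so 45^11 ≡ 22.

22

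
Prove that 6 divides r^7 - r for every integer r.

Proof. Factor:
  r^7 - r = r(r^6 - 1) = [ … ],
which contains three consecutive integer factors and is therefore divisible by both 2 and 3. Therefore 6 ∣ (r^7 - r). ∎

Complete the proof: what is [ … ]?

r^6 - 1 = (r^2 - 1)(r^4 + r^2 + 1), and r^2 - 1 = (r-1)(r+1).
So r(r^6 - 1) = (r - 1)r(r + 1)(r^4 + r^2 + 1).

(r - 1)r(r + 1)(r^4 + r^2 + 1)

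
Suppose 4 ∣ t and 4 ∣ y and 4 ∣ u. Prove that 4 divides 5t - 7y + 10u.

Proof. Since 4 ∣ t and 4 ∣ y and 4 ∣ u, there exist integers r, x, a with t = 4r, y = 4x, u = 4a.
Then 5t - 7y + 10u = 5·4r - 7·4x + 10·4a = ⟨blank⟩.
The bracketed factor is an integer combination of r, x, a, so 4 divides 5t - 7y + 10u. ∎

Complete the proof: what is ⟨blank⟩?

4(10a + 5r - 7x)

Pull the common 4 out of every term: 5·4r - 7·4x + 10·4a = 4(10a + 5r - 7x).
10a + 5r - 7x is an integer, which exhibits the divisibility.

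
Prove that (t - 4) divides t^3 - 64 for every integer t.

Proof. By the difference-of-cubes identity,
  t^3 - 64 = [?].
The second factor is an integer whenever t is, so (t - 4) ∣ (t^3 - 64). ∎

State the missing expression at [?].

(t - 4)(t^2 + 4t + 16)

a^3 - b^3 = (a - b)(a^2 + ab + b^2). With a = t, b = 4:
t^3 - 64 = (t - 4)(t^2 + 4t + 16).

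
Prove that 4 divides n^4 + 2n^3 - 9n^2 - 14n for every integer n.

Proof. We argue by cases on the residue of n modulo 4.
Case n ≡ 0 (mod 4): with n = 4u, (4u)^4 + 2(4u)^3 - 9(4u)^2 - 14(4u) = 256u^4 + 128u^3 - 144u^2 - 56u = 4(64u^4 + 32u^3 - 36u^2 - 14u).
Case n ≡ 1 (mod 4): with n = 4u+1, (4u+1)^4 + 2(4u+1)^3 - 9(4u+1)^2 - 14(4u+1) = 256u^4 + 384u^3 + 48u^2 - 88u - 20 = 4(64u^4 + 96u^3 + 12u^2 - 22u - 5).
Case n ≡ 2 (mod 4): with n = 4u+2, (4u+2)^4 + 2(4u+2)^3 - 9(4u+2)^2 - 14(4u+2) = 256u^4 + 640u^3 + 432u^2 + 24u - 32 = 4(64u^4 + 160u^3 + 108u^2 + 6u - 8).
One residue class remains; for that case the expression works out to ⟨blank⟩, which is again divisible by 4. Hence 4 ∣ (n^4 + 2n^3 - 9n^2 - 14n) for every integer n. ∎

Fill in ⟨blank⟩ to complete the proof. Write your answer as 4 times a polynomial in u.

Only n ≡ 3 (mod 4) is unaccounted for. Put n = 4u+3:
(4u+3)^4 + 2(4u+3)^3 - 9(4u+3)^2 - 14(4u+3) expands to 256u^4 + 896u^3 + 1008u^2 + 376u + 12,
and factoring out 4 leaves 4(64u^4 + 224u^3 + 252u^2 + 94u + 3).

4(64u^4 + 224u^3 + 252u^2 + 94u + 3)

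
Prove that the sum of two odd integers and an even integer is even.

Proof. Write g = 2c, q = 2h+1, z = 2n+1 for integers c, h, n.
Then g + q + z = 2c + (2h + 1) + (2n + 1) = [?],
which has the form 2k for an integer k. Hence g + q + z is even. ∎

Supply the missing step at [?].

2(c + h + n + 1)

Expanding: 2c + (2h + 1) + (2n + 1) = 2c + 2h + 2n + 2.
Every term is even; pulling out the factor of 2 gives 2(c + h + n + 1).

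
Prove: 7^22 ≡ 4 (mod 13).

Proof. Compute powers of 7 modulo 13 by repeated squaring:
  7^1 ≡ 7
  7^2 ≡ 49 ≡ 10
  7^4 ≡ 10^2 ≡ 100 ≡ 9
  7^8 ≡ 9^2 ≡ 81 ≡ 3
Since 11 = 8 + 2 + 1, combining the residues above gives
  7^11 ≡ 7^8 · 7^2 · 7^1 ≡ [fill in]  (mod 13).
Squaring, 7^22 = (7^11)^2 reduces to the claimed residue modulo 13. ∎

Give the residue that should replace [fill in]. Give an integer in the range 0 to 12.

2

Multiply the listed residues: 3 · 10 · 7 = 30 → 210.
Reducing modulo 13: 210 = 16·13 + 2, so 7^11 ≡ 2.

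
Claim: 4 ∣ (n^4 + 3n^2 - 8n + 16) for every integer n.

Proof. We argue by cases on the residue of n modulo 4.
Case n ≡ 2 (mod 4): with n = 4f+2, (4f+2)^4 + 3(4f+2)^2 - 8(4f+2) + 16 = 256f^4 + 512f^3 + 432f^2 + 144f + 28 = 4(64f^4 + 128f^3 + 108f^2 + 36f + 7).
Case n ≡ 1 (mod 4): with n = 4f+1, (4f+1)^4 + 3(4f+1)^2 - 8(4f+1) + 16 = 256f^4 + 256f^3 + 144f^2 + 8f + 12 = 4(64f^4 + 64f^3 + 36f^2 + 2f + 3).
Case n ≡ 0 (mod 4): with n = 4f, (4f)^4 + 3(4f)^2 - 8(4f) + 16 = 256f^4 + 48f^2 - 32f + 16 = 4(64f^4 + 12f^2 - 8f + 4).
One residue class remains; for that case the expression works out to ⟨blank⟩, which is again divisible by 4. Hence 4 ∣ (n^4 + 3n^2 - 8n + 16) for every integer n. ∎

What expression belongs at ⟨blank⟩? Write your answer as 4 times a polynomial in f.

4(64f^4 + 192f^3 + 228f^2 + 118f + 25)

Only n ≡ 3 (mod 4) is unaccounted for. Put n = 4f+3:
(4f+3)^4 + 3(4f+3)^2 - 8(4f+3) + 16 expands to 256f^4 + 768f^3 + 912f^2 + 472f + 100,
and factoring out 4 leaves 4(64f^4 + 192f^3 + 228f^2 + 118f + 25).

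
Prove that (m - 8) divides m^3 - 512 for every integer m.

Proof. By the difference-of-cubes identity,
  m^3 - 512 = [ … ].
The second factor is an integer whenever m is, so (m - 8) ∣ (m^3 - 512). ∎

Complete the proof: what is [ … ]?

(m - 8)(m^2 + 8m + 64)

Polynomial division of m^3 - 512 by m - 8 leaves remainder 0 and quotient m^2 + 8m + 64.
Hence m^3 - 512 = (m - 8)(m^2 + 8m + 64).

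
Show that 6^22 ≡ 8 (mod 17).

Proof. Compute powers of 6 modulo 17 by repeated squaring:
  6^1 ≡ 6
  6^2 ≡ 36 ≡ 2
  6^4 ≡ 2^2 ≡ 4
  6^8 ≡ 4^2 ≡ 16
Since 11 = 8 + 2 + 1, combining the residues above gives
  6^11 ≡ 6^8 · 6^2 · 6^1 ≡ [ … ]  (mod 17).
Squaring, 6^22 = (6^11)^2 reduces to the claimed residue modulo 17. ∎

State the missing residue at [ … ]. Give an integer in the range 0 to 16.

Multiply the listed residues: 16 · 2 · 6 = 32 → 192.
Reducing modulo 17: 192 = 11·17 + 5, so 6^11 ≡ 5.

5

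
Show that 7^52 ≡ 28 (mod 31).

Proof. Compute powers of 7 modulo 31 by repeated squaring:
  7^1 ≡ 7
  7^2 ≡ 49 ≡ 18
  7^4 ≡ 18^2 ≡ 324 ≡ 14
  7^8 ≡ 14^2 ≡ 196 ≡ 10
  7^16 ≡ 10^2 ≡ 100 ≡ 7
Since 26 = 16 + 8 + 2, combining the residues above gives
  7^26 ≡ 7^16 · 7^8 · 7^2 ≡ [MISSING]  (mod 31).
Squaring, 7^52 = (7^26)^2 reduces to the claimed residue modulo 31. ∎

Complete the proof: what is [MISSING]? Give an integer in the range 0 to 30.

20

Multiply the listed residues: 7 · 10 · 18 = 70 → 1260.
Reducing modulo 31: 1260 = 40·31 + 20, so 7^26 ≡ 20.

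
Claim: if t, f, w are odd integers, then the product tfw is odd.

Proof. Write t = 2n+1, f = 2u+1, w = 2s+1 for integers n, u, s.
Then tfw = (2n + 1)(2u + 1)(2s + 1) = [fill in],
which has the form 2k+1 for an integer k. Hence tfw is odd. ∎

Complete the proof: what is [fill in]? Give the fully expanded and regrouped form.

2(4nsu + 2ns + 2nu + n + 2su + s + u) + 1

Expanding: (2n + 1)(2u + 1)(2s + 1) = 8nsu + 4ns + 4nu + 2n + 4su + 2s + 2u + 1.
Every term except the constant is even, so this is 2(4nsu + 2ns + 2nu + n + 2su + s + u) + 1,
and 4nsu + 2ns + 2nu + n + 2su + s + u ∈ ℤ gives the required form.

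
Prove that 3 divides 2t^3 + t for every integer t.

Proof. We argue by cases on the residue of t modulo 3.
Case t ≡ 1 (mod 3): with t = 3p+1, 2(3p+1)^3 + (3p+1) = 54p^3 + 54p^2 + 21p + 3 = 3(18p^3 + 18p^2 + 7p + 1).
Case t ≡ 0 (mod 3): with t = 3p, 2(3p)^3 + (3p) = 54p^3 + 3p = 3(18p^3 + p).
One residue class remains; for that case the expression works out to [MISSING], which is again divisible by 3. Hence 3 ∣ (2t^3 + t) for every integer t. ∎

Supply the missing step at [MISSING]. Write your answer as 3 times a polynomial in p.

Only t ≡ 2 (mod 3) is unaccounted for. Put t = 3p+2:
2(3p+2)^3 + (3p+2) expands to 54p^3 + 108p^2 + 75p + 18,
and factoring out 3 leaves 3(18p^3 + 36p^2 + 25p + 6).

3(18p^3 + 36p^2 + 25p + 6)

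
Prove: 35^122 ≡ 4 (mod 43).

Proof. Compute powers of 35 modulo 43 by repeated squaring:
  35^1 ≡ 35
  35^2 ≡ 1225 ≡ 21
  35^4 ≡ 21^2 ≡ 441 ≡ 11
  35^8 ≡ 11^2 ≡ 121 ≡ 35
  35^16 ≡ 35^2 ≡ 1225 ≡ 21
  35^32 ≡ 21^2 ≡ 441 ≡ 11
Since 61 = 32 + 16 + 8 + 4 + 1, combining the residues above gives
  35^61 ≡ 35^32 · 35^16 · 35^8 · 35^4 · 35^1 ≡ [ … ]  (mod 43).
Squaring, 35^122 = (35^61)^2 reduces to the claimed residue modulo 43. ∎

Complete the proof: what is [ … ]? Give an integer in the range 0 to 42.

35^32 · 35^16 · 35^8 · 35^4 · 35^1 ≡ 11 · 21 · 35 · 11 · 35 = 3112725.
3112725 mod 43 = 41, so 35^61 ≡ 41 (mod 43).

41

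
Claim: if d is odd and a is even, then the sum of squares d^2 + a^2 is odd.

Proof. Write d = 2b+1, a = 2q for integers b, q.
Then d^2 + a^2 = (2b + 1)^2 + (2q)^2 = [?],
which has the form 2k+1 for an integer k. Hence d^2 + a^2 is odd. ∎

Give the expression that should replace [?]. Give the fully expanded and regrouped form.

2(2b^2 + 2b + 2q^2) + 1

Expanding: (2b + 1)^2 + (2q)^2 = 4b^2 + 4b + 4q^2 + 1.
Every term except the constant is even, so this is 2(2b^2 + 2b + 2q^2) + 1,
and 2b^2 + 2b + 2q^2 ∈ ℤ gives the required form.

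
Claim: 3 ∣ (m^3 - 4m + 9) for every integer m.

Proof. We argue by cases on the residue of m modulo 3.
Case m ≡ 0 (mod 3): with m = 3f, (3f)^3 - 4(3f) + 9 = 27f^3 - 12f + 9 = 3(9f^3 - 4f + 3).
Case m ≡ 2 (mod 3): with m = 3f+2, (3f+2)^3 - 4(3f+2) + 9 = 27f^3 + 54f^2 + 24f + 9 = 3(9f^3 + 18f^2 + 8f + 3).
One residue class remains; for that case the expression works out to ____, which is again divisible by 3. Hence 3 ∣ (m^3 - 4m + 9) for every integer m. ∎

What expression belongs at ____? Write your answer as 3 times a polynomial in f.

Only m ≡ 1 (mod 3) is unaccounted for. Put m = 3f+1:
(3f+1)^3 - 4(3f+1) + 9 expands to 27f^3 + 27f^2 - 3f + 6,
and factoring out 3 leaves 3(9f^3 + 9f^2 - f + 2).

3(9f^3 + 9f^2 - f + 2)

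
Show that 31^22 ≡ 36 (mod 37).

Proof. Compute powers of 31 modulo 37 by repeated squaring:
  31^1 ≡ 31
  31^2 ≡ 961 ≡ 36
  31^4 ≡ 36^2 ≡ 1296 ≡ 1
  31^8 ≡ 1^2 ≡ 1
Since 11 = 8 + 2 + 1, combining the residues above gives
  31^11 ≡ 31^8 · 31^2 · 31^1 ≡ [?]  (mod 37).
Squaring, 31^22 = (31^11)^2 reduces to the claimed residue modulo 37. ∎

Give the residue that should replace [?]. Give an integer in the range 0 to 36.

6

31^8 · 31^2 · 31^1 ≡ 1 · 36 · 31 = 1116.
1116 mod 37 = 6, so 31^11 ≡ 6 (mod 37).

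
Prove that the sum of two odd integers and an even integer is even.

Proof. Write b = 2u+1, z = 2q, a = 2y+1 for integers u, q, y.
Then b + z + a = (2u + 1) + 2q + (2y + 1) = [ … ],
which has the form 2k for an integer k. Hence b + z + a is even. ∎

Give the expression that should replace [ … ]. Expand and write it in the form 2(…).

2(q + u + y + 1)

(2u + 1) + 2q + (2y + 1) = 2q + 2u + 2y + 2
= 2(q + u + y + 1).
Since q + u + y + 1 is an integer, the sum is of the form 2k for an integer k.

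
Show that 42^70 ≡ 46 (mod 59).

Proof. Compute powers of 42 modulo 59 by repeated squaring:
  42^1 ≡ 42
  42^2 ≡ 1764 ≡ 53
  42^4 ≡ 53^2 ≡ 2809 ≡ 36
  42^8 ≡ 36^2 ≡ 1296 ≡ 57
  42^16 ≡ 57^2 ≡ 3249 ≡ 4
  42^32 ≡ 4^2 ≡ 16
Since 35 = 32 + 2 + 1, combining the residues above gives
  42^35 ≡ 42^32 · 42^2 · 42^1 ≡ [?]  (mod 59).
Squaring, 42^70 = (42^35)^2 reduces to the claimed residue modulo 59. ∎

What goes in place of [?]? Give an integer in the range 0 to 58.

42^32 · 42^2 · 42^1 ≡ 16 · 53 · 42 = 35616.
35616 mod 59 = 39, so 42^35 ≡ 39 (mod 59).

39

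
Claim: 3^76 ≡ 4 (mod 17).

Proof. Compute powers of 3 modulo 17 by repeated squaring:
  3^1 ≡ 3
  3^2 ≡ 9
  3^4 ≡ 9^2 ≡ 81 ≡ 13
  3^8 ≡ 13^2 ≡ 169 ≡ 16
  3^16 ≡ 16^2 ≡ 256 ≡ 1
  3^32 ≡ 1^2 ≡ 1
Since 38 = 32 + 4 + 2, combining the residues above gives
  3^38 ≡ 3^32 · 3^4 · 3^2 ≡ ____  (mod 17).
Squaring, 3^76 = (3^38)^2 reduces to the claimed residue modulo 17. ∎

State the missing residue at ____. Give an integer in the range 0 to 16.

Multiply the listed residues: 1 · 13 · 9 = 13 → 117.
Reducing modulo 17: 117 = 6·17 + 15, so 3^38 ≡ 15.

15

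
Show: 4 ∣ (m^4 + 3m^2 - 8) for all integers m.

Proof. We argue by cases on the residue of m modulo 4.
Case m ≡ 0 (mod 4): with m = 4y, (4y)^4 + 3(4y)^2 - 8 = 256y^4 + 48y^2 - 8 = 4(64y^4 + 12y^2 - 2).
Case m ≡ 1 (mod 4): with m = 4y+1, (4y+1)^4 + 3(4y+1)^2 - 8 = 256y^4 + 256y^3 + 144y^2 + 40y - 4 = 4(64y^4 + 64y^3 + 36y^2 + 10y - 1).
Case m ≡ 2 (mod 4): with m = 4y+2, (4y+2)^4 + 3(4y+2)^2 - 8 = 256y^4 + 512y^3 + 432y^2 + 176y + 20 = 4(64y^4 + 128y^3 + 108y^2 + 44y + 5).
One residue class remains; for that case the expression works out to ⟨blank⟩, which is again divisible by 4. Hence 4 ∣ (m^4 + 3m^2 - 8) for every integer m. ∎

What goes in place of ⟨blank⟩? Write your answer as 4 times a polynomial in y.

The residues treated are {0, 1, 2}, so the missing case is m ≡ 3 (mod 4); write m = 4y+3.
Then (4y+3)^4 + 3(4y+3)^2 - 8 = 256y^4 + 768y^3 + 912y^2 + 504y + 100 = 4(64y^4 + 192y^3 + 228y^2 + 126y + 25).

4(64y^4 + 192y^3 + 228y^2 + 126y + 25)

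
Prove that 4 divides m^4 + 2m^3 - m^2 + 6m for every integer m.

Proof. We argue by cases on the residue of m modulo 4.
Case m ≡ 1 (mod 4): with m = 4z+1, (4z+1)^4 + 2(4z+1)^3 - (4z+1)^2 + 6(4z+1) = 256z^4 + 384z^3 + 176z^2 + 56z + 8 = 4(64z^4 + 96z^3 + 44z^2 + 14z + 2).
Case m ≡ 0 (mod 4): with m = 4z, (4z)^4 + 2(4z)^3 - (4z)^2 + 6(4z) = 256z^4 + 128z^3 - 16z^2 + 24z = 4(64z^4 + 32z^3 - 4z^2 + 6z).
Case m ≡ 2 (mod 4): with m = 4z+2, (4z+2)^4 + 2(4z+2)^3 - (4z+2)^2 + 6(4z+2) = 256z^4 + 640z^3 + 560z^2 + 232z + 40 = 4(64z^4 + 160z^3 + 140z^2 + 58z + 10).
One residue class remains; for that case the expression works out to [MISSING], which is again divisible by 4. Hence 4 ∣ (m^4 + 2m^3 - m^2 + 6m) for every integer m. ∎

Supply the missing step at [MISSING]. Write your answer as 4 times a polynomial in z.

4(64z^4 + 224z^3 + 284z^2 + 162z + 36)

The residues treated are {1, 0, 2}, so the missing case is m ≡ 3 (mod 4); write m = 4z+3.
Then (4z+3)^4 + 2(4z+3)^3 - (4z+3)^2 + 6(4z+3) = 256z^4 + 896z^3 + 1136z^2 + 648z + 144 = 4(64z^4 + 224z^3 + 284z^2 + 162z + 36).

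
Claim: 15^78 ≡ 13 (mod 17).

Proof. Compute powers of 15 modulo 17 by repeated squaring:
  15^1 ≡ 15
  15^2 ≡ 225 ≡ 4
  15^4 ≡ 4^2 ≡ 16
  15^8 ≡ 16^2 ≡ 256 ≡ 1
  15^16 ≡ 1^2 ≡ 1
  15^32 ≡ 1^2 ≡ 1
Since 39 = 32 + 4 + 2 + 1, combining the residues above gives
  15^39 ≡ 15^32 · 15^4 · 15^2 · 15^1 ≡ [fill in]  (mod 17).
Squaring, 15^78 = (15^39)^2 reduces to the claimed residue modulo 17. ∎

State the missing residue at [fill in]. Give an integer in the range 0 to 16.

15^32 · 15^4 · 15^2 · 15^1 ≡ 1 · 16 · 4 · 15 = 960.
960 mod 17 = 8, so 15^39 ≡ 8 (mod 17).

8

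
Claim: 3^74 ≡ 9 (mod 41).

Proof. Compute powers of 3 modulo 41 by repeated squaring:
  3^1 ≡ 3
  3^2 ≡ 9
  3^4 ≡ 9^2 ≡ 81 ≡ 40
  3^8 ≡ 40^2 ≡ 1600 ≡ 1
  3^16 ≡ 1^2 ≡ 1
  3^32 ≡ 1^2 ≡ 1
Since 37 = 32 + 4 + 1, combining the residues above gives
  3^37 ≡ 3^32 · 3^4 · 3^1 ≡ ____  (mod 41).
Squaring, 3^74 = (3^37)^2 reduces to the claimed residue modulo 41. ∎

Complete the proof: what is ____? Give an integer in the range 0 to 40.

3^32 · 3^4 · 3^1 ≡ 1 · 40 · 3 = 120.
120 mod 41 = 38, so 3^37 ≡ 38 (mod 41).

38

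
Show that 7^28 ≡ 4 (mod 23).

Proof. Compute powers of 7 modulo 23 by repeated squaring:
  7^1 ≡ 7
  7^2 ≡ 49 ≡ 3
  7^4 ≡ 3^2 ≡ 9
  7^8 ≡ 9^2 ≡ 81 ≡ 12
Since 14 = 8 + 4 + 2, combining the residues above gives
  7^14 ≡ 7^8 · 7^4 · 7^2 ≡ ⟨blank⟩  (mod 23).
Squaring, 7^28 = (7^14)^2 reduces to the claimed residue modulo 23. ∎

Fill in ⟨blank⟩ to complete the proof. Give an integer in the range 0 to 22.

Multiply the listed residues: 12 · 9 · 3 = 108 → 324.
Reducing modulo 23: 324 = 14·23 + 2, so 7^14 ≡ 2.

2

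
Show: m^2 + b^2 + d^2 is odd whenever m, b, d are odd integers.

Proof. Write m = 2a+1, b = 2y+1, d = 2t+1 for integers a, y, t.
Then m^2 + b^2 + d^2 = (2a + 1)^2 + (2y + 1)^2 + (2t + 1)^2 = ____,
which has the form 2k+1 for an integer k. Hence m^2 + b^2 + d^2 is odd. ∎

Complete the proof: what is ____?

(2a + 1)^2 + (2y + 1)^2 + (2t + 1)^2 = 4a^2 + 4a + 4t^2 + 4t + 4y^2 + 4y + 3
= 2(2a^2 + 2a + 2t^2 + 2t + 2y^2 + 2y + 1) + 1.
Since 2a^2 + 2a + 2t^2 + 2t + 2y^2 + 2y + 1 is an integer, the sum of squares is of the form 2k+1 for an integer k.

2(2a^2 + 2a + 2t^2 + 2t + 2y^2 + 2y + 1) + 1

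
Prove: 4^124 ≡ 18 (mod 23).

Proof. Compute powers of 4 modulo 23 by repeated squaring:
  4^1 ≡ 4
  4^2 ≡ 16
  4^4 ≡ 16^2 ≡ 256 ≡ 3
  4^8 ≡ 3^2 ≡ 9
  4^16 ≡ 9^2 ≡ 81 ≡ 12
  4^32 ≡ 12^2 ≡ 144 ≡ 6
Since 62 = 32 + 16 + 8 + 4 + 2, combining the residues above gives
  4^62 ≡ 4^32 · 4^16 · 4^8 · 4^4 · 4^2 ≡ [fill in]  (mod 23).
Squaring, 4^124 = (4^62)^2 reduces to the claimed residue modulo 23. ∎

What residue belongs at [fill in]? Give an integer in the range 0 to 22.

8

4^32 · 4^16 · 4^8 · 4^4 · 4^2 ≡ 6 · 12 · 9 · 3 · 16 = 31104.
31104 mod 23 = 8, so 4^62 ≡ 8 (mod 23).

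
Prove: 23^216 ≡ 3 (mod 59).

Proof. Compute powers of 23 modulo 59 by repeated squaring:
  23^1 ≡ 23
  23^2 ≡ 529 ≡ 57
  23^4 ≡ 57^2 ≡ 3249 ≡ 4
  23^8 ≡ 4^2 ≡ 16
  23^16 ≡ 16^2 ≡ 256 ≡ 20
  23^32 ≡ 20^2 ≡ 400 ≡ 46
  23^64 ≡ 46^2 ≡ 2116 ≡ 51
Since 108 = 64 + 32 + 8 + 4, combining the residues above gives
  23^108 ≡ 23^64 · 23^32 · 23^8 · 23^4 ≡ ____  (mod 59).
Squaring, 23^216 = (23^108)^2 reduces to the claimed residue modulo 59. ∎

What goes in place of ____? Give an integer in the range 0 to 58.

48

Multiply the listed residues: 51 · 46 · 16 · 4 = 2346 → 37536 → 150144.
Reducing modulo 59: 150144 = 2544·59 + 48, so 23^108 ≡ 48.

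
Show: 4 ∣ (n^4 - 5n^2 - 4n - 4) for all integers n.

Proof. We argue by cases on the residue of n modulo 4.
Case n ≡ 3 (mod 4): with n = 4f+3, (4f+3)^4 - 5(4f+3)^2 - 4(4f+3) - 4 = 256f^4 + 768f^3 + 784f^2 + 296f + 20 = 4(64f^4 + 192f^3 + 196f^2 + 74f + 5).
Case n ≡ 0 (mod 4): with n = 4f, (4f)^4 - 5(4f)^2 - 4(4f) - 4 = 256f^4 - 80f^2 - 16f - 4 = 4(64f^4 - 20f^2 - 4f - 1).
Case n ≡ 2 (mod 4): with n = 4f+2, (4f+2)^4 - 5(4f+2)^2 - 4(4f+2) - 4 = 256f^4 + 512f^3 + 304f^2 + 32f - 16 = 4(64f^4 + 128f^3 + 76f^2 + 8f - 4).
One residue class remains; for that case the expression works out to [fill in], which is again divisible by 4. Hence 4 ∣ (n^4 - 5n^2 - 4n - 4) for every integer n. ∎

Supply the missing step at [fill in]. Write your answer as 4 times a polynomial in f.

4(64f^4 + 64f^3 + 4f^2 - 10f - 3)

Only n ≡ 1 (mod 4) is unaccounted for. Put n = 4f+1:
(4f+1)^4 - 5(4f+1)^2 - 4(4f+1) - 4 expands to 256f^4 + 256f^3 + 16f^2 - 40f - 12,
and factoring out 4 leaves 4(64f^4 + 64f^3 + 4f^2 - 10f - 3).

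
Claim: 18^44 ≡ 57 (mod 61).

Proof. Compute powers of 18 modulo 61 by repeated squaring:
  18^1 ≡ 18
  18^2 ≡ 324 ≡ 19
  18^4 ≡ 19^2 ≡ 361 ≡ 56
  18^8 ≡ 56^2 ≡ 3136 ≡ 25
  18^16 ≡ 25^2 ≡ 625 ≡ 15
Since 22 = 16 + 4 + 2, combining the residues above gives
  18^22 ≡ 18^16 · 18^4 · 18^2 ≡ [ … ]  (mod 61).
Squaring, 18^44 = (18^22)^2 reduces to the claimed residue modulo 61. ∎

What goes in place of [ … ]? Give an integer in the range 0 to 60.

Multiply the listed residues: 15 · 56 · 19 = 840 → 15960.
Reducing modulo 61: 15960 = 261·61 + 39, so 18^22 ≡ 39.

39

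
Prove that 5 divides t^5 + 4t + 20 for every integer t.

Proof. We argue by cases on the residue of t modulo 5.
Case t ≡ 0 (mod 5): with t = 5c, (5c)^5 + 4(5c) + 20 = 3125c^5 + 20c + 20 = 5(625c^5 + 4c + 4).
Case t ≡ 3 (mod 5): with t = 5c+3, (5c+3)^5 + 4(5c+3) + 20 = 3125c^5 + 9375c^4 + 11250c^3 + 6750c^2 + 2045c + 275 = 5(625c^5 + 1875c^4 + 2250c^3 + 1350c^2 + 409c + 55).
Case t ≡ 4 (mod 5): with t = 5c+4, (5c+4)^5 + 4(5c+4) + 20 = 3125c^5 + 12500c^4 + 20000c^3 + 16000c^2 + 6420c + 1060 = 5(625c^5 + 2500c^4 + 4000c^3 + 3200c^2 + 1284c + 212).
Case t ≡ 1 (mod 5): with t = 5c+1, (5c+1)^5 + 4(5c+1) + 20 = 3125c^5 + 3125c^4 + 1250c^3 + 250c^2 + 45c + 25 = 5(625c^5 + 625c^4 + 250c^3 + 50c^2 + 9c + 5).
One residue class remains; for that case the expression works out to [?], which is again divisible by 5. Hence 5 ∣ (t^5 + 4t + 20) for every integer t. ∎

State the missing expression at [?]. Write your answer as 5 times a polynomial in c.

5(625c^5 + 1250c^4 + 1000c^3 + 400c^2 + 84c + 12)

The residues treated are {0, 3, 4, 1}, so the missing case is t ≡ 2 (mod 5); write t = 5c+2.
Then (5c+2)^5 + 4(5c+2) + 20 = 3125c^5 + 6250c^4 + 5000c^3 + 2000c^2 + 420c + 60 = 5(625c^5 + 1250c^4 + 1000c^3 + 400c^2 + 84c + 12).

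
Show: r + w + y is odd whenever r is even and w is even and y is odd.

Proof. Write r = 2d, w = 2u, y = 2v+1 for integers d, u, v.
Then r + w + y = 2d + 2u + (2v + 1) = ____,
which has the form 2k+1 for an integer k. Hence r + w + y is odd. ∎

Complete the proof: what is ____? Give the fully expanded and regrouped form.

2(d + u + v) + 1

Expanding: 2d + 2u + (2v + 1) = 2d + 2u + 2v + 1.
Every term except the constant is even, so this is 2(d + u + v) + 1,
and d + u + v ∈ ℤ gives the required form.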